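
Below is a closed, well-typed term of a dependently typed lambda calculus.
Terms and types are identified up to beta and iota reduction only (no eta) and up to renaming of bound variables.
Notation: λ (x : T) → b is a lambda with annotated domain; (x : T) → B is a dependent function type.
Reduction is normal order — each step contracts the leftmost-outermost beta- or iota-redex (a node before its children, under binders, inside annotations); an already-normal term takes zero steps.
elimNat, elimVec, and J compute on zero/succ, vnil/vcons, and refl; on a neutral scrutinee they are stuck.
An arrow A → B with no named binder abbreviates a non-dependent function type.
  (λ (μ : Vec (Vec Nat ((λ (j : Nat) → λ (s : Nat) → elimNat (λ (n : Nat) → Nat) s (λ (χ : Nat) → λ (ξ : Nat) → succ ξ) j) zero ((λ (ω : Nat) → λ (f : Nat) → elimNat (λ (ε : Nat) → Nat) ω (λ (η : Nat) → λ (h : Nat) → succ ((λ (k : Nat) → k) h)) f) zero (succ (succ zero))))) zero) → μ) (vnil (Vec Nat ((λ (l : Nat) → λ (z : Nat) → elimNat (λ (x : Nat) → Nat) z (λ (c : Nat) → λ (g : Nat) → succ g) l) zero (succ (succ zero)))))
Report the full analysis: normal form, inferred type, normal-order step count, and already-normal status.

resulting normal form:
  vnil (Vec Nat (succ (succ zero)))
inferred type:
  Vec (Vec Nat (succ (succ zero))) zero
reduction steps (normal order): 4
already normal: no
first contracted redex: a beta-redex


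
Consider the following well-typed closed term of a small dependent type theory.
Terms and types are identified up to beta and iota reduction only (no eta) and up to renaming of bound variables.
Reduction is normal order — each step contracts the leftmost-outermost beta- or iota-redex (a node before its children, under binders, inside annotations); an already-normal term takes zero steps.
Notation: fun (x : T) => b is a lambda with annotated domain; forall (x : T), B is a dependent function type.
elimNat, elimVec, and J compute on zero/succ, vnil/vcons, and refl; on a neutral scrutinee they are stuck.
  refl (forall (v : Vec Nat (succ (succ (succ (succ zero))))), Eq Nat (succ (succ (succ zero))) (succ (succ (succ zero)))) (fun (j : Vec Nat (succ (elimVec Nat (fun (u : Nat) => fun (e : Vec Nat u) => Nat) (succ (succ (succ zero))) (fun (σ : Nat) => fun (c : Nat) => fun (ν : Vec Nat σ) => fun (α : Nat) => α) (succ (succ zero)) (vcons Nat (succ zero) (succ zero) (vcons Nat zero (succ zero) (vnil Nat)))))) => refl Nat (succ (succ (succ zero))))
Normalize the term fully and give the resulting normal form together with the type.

resulting normal form:
  refl (forall (v : Vec Nat (succ (succ (succ (succ zero))))), Eq Nat (succ (succ (succ zero))) (succ (succ (succ zero)))) (fun (j : Vec Nat (succ (succ (succ (succ zero))))) => refl Nat (succ (succ (succ zero))))
the term's type:
  Eq (forall (v : Vec Nat (succ (succ (succ (succ zero))))), Eq Nat (succ (succ (succ zero))) (succ (succ (succ zero)))) (fun (j : Vec Nat (succ (succ (succ (succ zero))))) => refl Nat (succ (succ (succ zero)))) (fun (u : Vec Nat (succ (succ (succ (succ zero))))) => refl Nat (succ (succ (succ zero))))
observation: reduction starts at an elimVec iota-redex, and 11 normal-order steps reach the normal form.


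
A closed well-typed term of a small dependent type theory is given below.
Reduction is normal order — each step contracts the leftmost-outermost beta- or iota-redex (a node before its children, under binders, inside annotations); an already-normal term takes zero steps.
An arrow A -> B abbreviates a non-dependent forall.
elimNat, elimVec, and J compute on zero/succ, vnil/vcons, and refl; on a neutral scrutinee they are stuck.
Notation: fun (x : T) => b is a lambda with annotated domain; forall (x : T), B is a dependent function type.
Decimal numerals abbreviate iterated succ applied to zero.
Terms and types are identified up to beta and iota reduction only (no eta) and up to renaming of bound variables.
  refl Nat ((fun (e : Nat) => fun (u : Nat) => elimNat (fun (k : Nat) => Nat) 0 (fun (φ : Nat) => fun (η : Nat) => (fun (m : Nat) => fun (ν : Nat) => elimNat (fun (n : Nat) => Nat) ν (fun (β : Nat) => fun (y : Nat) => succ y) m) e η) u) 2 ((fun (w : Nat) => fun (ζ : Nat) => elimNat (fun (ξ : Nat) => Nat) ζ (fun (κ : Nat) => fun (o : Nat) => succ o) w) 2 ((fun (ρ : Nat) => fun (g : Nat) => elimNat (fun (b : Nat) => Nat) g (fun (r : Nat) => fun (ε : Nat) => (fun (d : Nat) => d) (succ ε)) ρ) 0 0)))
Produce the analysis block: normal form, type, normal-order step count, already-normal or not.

normal form:
  refl Nat 4
type:
  Eq Nat 4 4
reduction steps (normal order): 30
started in normal form: no
first redex: a beta-redex


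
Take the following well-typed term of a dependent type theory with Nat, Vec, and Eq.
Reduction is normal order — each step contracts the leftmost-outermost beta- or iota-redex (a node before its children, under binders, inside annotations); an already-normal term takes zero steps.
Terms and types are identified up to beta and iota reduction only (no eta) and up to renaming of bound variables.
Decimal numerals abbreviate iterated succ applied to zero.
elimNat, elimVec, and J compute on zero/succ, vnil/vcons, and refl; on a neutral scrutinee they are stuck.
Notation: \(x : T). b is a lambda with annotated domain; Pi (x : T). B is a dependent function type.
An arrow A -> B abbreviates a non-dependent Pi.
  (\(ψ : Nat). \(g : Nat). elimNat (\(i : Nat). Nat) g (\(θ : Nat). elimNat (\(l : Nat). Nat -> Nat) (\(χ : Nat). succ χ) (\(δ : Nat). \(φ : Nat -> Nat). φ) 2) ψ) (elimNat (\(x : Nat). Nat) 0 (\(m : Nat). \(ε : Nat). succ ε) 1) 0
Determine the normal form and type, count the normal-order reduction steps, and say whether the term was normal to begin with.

normal form:
  1
type:
  Nat
reduction steps (normal order): 17
term was already normal: no
first contracted redex: a beta-redex


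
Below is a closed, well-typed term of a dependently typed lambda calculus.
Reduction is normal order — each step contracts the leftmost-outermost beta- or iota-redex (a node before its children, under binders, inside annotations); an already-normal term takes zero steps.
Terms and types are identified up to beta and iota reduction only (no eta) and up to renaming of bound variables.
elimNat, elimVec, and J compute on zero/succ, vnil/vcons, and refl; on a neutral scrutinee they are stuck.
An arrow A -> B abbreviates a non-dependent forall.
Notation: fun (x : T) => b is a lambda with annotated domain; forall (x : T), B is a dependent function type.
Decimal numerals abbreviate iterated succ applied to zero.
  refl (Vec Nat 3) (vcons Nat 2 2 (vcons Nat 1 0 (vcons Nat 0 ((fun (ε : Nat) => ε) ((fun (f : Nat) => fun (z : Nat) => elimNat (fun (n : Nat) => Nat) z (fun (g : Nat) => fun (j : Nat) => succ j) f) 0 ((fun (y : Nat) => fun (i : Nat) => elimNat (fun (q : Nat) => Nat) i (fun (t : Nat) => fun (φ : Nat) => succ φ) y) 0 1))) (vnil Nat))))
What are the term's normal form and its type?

resulting normal form:
  refl (Vec Nat 3) (vcons Nat 2 2 (vcons Nat 1 0 (vcons Nat 0 1 (vnil Nat))))
type:
  Eq (Vec Nat 3) (vcons Nat 2 2 (vcons Nat 1 0 (vcons Nat 0 1 (vnil Nat)))) (vcons Nat 2 2 (vcons Nat 1 0 (vcons Nat 0 1 (vnil Nat))))


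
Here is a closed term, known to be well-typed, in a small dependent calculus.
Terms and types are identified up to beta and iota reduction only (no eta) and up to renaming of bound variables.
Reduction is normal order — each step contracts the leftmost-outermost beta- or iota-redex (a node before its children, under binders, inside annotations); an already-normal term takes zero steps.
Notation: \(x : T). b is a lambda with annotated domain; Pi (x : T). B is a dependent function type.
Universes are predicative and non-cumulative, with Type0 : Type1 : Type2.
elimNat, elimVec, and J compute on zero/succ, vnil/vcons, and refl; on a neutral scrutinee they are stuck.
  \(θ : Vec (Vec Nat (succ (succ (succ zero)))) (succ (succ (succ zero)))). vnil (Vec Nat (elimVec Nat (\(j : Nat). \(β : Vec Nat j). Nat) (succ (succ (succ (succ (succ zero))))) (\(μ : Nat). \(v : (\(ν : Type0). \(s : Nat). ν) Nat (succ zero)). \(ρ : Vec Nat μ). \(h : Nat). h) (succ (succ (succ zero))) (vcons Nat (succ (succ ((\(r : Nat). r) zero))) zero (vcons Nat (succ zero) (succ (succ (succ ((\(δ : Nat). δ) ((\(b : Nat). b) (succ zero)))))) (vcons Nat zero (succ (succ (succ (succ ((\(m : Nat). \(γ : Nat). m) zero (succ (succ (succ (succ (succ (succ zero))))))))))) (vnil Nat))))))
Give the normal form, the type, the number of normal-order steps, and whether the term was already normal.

reduced normal form:
  \(θ : Vec (Vec Nat (succ (succ (succ zero)))) (succ (succ (succ zero)))). vnil (Vec Nat (succ (succ (succ (succ (succ zero))))))
inferred type:
  Pi (θ : Vec (Vec Nat (succ (succ (succ zero)))) (succ (succ (succ zero)))). Vec (Vec Nat (succ (succ (succ (succ (succ zero)))))) zero
reduction steps (normal order): 16
term was already normal: no
first contracted redex: an elimVec iota-redex


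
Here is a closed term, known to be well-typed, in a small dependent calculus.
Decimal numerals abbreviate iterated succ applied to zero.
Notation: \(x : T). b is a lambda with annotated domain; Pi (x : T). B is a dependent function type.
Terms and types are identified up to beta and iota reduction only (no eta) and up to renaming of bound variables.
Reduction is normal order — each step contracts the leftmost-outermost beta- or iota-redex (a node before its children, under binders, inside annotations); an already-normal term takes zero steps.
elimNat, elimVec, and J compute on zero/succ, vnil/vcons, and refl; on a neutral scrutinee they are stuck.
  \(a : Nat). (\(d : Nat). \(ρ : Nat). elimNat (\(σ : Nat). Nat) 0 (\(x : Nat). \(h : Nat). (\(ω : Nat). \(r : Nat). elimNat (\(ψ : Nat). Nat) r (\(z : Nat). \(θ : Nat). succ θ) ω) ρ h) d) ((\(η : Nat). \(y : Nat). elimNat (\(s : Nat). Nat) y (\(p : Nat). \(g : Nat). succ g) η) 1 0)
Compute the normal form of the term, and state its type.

normal form:
  \(a : Nat). \(d : Nat). elimNat (\(ρ : Nat). Nat) 0 (\(σ : Nat). \(x : Nat). succ x) d
the term's type:
  Pi (a : Nat). Pi (d : Nat). Nat
observation: 13 normal-order steps normalize the term, beginning with a beta-redex.


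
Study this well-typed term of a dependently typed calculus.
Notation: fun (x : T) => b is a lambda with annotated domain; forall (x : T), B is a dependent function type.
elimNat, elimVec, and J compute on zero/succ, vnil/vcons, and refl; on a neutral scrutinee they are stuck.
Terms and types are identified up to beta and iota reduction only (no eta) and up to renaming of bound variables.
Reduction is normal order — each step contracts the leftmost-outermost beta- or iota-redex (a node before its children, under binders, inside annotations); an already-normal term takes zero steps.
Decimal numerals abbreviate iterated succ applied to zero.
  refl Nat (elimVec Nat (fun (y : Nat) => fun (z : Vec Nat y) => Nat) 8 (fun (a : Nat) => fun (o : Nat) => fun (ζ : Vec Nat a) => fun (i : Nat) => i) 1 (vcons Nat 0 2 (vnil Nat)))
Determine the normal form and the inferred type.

resulting normal form:
  refl Nat 8
type:
  Eq Nat 8 8


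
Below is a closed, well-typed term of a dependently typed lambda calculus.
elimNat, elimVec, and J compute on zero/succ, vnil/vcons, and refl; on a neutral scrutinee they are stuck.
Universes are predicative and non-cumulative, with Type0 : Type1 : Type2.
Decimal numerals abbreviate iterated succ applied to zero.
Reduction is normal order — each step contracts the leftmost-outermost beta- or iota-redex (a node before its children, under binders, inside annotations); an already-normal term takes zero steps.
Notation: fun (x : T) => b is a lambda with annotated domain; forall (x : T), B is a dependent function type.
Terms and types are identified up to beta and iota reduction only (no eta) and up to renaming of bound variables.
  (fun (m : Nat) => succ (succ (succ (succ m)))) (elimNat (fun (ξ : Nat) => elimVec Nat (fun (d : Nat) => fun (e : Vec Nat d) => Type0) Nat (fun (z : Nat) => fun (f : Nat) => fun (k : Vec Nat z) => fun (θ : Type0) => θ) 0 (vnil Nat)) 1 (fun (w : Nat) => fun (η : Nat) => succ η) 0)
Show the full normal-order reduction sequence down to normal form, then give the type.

reduction (normal order):
  (fun (m : Nat) => succ (succ (succ (succ m)))) (elimNat (fun (ξ : Nat) => elimVec Nat (fun (d : Nat) => fun (e : Vec Nat d) => Type0) Nat (fun (z : Nat) => fun (f : Nat) => fun (k : Vec Nat z) => fun (θ : Type0) => θ) 0 (vnil Nat)) 1 (fun (w : Nat) => fun (η : Nat) => succ η) 0)
  ~> succ (succ (succ (succ (elimNat (fun (m : Nat) => elimVec Nat (fun (ξ : Nat) => fun (d : Vec Nat ξ) => Type0) Nat (fun (e : Nat) => fun (z : Nat) => fun (f : Vec Nat e) => fun (k : Type0) => k) 0 (vnil Nat)) 1 (fun (θ : Nat) => fun (w : Nat) => succ w) 0))))
  ~> 5
the term's type:
  Nat


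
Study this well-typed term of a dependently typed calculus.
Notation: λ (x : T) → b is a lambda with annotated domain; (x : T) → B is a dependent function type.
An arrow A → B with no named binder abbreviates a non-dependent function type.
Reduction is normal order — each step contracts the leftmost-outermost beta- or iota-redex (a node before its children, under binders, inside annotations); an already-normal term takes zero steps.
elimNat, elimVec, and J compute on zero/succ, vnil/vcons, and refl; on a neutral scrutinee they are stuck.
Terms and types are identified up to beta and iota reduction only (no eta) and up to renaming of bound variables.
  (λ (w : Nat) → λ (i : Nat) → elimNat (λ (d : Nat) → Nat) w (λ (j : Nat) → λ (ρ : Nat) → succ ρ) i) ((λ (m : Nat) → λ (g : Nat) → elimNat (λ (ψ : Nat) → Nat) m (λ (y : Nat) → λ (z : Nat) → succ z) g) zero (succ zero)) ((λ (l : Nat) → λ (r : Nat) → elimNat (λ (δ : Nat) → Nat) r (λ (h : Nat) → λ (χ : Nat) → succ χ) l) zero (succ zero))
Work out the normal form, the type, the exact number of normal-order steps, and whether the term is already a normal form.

normal form:
  succ (succ zero)
the term's type:
  Nat
reduction steps (normal order): 15
term was already normal: no
first contracted redex: a beta-redex


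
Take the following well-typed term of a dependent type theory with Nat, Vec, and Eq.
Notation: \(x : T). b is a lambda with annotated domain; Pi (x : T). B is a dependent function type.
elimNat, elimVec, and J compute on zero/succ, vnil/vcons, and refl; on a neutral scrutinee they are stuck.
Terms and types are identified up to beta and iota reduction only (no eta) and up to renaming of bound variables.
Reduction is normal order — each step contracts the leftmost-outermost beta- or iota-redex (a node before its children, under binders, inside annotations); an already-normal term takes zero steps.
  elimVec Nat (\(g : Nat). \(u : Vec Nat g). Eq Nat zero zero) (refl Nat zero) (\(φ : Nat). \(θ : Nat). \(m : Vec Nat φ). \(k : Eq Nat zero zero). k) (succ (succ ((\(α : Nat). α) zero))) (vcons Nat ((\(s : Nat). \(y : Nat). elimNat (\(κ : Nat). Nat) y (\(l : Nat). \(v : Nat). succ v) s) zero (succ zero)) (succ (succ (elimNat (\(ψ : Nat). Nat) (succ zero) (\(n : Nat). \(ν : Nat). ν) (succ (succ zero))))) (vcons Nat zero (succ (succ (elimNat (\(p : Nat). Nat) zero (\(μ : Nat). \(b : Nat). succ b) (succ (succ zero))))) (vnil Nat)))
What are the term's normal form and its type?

resulting normal form:
  refl Nat zero
type:
  Eq Nat zero zero
observation: contracting an elimVec iota-redex first, the term normalizes in 11 steps.


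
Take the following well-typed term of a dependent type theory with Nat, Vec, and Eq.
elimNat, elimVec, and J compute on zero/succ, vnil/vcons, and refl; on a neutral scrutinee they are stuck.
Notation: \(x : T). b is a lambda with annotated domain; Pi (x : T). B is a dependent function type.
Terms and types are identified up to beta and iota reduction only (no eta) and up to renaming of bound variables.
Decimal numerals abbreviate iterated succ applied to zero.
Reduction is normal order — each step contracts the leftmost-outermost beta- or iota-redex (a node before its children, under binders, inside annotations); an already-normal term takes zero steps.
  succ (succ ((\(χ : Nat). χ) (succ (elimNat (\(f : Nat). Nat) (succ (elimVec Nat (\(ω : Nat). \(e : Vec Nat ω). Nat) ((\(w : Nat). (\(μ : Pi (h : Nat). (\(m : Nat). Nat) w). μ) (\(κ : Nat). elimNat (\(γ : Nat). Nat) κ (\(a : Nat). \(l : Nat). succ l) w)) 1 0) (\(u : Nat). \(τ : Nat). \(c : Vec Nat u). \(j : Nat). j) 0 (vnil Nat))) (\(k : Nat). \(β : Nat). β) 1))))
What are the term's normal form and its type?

reduced normal form:
  5
the term's type:
  Nat
observation: the term reaches its normal form after 13 normal-order steps.


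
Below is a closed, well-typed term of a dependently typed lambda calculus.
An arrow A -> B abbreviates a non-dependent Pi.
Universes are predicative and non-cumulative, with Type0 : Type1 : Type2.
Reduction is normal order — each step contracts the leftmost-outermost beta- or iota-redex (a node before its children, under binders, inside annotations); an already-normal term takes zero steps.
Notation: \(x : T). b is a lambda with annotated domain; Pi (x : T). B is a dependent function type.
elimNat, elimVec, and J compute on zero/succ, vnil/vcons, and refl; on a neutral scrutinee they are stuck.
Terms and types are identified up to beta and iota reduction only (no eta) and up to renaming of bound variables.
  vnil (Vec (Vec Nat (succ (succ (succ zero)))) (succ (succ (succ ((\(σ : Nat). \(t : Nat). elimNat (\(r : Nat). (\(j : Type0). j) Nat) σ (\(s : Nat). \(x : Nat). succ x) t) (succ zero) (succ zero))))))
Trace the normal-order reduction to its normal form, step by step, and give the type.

reduction (normal order):
  vnil (Vec (Vec Nat (succ (succ (succ zero)))) (succ (succ (succ ((\(σ : Nat). \(t : Nat). elimNat (\(r : Nat). (\(j : Type0). j) Nat) σ (\(s : Nat). \(x : Nat). succ x) t) (succ zero) (succ zero))))))
  ~> vnil (Vec (Vec Nat (succ (succ (succ zero)))) (succ (succ (succ ((\(σ : Nat). elimNat (\(t : Nat). (\(r : Type0). r) Nat) (succ zero) (\(j : Nat). \(s : Nat). succ s) σ) (succ zero))))))
  ~> vnil (Vec (Vec Nat (succ (succ (succ zero)))) (succ (succ (succ (elimNat (\(σ : Nat). (\(t : Type0). t) Nat) (succ zero) (\(r : Nat). \(j : Nat). succ j) (succ zero))))))
  ~> vnil (Vec (Vec Nat (succ (succ (succ zero)))) (succ (succ (succ ((\(σ : Nat). \(t : Nat). succ t) zero (elimNat (\(r : Nat). (\(j : Type0). j) Nat) (succ zero) (\(s : Nat). \(x : Nat). succ x) zero))))))
  ~> vnil (Vec (Vec Nat (succ (succ (succ zero)))) (succ (succ (succ ((\(σ : Nat). succ σ) (elimNat (\(t : Nat). (\(r : Type0). r) Nat) (succ zero) (\(j : Nat). \(s : Nat). succ s) zero))))))
  ~> vnil (Vec (Vec Nat (succ (succ (succ zero)))) (succ (succ (succ (succ (elimNat (\(σ : Nat). (\(t : Type0). t) Nat) (succ zero) (\(r : Nat). \(j : Nat). succ j) zero))))))
  ~> vnil (Vec (Vec Nat (succ (succ (succ zero)))) (succ (succ (succ (succ (succ zero))))))
inferred type:
  Vec (Vec (Vec Nat (succ (succ (succ zero)))) (succ (succ (succ (succ (succ zero)))))) zero


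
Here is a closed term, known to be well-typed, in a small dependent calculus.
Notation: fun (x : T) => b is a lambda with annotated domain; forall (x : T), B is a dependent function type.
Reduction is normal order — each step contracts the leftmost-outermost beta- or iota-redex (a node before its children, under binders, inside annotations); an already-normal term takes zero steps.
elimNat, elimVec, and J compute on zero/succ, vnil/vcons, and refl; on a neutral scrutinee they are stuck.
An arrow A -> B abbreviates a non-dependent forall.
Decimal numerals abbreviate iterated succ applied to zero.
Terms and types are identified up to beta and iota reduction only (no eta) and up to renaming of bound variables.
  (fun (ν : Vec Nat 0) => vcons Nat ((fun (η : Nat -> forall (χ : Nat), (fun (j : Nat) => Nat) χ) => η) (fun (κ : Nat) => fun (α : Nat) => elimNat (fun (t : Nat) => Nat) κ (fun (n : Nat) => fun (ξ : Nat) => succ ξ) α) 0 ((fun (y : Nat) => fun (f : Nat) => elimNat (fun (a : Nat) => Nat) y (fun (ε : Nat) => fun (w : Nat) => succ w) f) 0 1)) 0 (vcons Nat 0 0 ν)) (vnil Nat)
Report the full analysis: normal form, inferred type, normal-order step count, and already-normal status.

reduced normal form:
  vcons Nat 1 0 (vcons Nat 0 0 (vnil Nat))
the term's type:
  Vec Nat 2
steps to reach normal form (normal order): 14
term was already normal: no
first contracted redex: a beta-redex


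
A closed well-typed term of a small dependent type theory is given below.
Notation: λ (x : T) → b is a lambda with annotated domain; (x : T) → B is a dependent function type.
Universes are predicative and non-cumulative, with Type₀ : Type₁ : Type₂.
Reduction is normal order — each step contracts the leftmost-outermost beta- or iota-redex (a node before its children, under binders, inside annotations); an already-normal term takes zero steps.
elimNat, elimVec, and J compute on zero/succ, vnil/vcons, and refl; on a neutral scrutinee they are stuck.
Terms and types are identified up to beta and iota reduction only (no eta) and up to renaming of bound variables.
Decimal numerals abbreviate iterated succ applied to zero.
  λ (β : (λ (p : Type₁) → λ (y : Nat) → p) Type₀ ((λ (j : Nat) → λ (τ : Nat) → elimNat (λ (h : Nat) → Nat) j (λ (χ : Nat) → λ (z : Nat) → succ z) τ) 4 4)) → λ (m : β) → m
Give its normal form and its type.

reduced normal form:
  λ (β : Type₀) → λ (p : β) → p
type:
  (β : Type₀) → (p : β) → β


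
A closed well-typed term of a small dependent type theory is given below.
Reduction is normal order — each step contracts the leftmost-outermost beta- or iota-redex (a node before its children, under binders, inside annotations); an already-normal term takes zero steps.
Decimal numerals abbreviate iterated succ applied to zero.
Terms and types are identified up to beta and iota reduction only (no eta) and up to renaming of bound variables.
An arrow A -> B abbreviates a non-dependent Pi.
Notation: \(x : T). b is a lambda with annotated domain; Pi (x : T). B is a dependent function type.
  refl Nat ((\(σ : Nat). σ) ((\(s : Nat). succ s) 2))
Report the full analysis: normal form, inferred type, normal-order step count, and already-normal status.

reduced normal form:
  refl Nat 3
type:
  Eq Nat 3 3
steps to reach normal form (normal order): 2
already normal: no
first redex: a beta-redex


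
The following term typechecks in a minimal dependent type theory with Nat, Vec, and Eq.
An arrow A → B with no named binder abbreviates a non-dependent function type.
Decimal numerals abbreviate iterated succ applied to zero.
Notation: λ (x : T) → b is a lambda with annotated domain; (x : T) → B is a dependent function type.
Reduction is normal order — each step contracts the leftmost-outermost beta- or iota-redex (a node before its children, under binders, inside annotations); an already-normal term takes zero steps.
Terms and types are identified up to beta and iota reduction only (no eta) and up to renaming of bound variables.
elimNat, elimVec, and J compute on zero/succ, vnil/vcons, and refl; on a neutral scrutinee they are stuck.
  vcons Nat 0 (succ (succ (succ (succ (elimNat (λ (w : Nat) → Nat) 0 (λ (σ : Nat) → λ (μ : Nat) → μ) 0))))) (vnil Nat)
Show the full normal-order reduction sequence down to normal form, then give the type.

normal-order reduction sequence:
  vcons Nat 0 (succ (succ (succ (succ (elimNat (λ (w : Nat) → Nat) 0 (λ (σ : Nat) → λ (μ : Nat) → μ) 0))))) (vnil Nat)
  ~> vcons Nat 0 4 (vnil Nat)
type:
  Vec Nat 1


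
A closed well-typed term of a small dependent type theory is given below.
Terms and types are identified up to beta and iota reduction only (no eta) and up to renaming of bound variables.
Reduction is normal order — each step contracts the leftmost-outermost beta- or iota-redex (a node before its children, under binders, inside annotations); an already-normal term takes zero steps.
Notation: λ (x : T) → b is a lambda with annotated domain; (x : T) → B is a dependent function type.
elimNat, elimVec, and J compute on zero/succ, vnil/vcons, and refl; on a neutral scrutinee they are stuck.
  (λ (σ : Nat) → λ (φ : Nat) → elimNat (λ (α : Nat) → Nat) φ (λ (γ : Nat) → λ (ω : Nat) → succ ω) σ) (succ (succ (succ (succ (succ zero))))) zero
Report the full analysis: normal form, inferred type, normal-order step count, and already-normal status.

resulting normal form:
  succ (succ (succ (succ (succ zero))))
inferred type:
  Nat
normal-order step count: 18
term was already normal: no
first redex: a beta-redex


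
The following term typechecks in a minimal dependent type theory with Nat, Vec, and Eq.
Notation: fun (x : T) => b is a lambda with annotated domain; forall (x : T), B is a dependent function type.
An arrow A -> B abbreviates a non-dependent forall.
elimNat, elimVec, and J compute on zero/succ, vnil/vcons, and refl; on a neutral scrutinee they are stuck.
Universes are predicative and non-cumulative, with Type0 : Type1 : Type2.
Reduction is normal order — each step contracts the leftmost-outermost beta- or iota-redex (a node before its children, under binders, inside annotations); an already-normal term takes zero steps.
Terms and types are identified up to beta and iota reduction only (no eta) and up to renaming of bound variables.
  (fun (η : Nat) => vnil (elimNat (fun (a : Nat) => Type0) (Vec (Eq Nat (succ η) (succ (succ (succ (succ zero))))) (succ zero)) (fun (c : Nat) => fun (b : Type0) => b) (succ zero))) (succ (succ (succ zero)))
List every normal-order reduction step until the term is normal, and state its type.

reduction (normal order):
  (fun (η : Nat) => vnil (elimNat (fun (a : Nat) => Type0) (Vec (Eq Nat (succ η) (succ (succ (succ (succ zero))))) (succ zero)) (fun (c : Nat) => fun (b : Type0) => b) (succ zero))) (succ (succ (succ zero)))
  ~> vnil (elimNat (fun (η : Nat) => Type0) (Vec (Eq Nat (succ (succ (succ (succ zero)))) (succ (succ (succ (succ zero))))) (succ zero)) (fun (a : Nat) => fun (c : Type0) => c) (succ zero))
  ~> vnil ((fun (η : Nat) => fun (a : Type0) => a) zero (elimNat (fun (c : Nat) => Type0) (Vec (Eq Nat (succ (succ (succ (succ zero)))) (succ (succ (succ (succ zero))))) (succ zero)) (fun (b : Nat) => fun (t : Type0) => t) zero))
  ~> vnil ((fun (η : Type0) => η) (elimNat (fun (a : Nat) => Type0) (Vec (Eq Nat (succ (succ (succ (succ zero)))) (succ (succ (succ (succ zero))))) (succ zero)) (fun (c : Nat) => fun (b : Type0) => b) zero))
  ~> vnil (elimNat (fun (η : Nat) => Type0) (Vec (Eq Nat (succ (succ (succ (succ zero)))) (succ (succ (succ (succ zero))))) (succ zero)) (fun (a : Nat) => fun (c : Type0) => c) zero)
  ~> vnil (Vec (Eq Nat (succ (succ (succ (succ zero)))) (succ (succ (succ (succ zero))))) (succ zero))
inferred type:
  Vec (Vec (Eq Nat (succ (succ (succ (succ zero)))) (succ (succ (succ (succ zero))))) (succ zero)) zero


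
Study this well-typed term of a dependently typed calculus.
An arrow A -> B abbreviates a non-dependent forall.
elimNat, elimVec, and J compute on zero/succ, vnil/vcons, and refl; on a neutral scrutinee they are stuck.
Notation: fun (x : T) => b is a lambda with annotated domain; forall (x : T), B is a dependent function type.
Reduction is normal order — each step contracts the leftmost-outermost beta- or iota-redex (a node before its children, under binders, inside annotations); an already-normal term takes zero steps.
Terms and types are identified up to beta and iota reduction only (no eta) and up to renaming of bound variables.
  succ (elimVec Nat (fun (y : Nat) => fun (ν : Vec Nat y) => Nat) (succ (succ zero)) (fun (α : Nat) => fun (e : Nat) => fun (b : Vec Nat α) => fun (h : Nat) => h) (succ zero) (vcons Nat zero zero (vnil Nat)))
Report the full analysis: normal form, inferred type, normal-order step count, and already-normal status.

resulting normal form:
  succ (succ (succ zero))
type:
  Nat
steps to reach normal form (normal order): 6
term was already normal: no
first contracted redex: an elimVec iota-redex


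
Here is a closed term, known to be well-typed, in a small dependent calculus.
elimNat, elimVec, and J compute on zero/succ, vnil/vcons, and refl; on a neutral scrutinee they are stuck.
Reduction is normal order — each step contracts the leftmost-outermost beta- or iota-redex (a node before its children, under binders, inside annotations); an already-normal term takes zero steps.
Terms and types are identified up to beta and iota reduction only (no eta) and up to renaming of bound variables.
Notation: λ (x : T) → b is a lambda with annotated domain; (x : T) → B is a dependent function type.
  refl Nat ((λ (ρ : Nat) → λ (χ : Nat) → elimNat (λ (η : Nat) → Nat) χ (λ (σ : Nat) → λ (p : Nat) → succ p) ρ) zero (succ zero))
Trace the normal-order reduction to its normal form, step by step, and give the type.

normal-order reduction sequence:
  refl Nat ((λ (ρ : Nat) → λ (χ : Nat) → elimNat (λ (η : Nat) → Nat) χ (λ (σ : Nat) → λ (p : Nat) → succ p) ρ) zero (succ zero))
  ~> refl Nat ((λ (ρ : Nat) → elimNat (λ (χ : Nat) → Nat) ρ (λ (η : Nat) → λ (σ : Nat) → succ σ) zero) (succ zero))
  ~> refl Nat (elimNat (λ (ρ : Nat) → Nat) (succ zero) (λ (χ : Nat) → λ (η : Nat) → succ η) zero)
  ~> refl Nat (succ zero)
inferred type:
  Eq Nat (succ zero) (succ zero)


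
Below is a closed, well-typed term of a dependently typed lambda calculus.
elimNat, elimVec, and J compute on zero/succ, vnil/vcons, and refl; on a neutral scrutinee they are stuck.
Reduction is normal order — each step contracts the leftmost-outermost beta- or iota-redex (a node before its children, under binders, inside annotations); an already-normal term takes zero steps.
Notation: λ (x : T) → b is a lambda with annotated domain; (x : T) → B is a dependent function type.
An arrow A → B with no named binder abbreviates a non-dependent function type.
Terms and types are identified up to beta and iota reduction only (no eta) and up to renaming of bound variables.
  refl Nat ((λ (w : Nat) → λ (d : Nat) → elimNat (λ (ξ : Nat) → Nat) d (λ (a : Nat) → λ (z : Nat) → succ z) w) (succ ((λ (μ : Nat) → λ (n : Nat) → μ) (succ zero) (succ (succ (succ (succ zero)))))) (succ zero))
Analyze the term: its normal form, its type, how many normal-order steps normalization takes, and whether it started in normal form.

resulting normal form:
  refl Nat (succ (succ (succ zero)))
the term's type:
  Eq Nat (succ (succ (succ zero))) (succ (succ (succ zero)))
normal-order step count: 11
started in normal form: no
first redex: a beta-redex


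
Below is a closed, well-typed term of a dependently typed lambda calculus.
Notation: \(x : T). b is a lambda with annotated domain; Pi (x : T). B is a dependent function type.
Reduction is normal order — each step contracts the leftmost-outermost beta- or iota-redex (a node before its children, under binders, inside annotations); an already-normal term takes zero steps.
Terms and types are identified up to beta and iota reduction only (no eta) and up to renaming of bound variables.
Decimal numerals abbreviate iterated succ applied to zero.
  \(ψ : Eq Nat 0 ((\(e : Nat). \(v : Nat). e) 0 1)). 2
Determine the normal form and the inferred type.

normal form:
  \(ψ : Eq Nat 0 0). 2
inferred type:
  Pi (ψ : Eq Nat 0 0). Nat


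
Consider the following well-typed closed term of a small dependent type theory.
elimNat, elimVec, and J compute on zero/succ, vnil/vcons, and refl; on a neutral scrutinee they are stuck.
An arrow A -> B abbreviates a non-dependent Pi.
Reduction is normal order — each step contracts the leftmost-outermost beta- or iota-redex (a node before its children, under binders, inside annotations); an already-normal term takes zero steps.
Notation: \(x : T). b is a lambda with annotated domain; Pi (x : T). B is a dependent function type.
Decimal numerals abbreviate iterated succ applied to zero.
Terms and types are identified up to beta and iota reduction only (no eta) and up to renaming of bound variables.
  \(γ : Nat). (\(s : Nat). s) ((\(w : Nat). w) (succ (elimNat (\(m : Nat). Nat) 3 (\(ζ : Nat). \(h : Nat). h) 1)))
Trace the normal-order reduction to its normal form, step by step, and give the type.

reduction (normal order):
  \(γ : Nat). (\(s : Nat). s) ((\(w : Nat). w) (succ (elimNat (\(m : Nat). Nat) 3 (\(ζ : Nat). \(h : Nat). h) 1)))
  ~> \(γ : Nat). (\(s : Nat). s) (succ (elimNat (\(w : Nat). Nat) 3 (\(m : Nat). \(ζ : Nat). ζ) 1))
  ~> \(γ : Nat). succ (elimNat (\(s : Nat). Nat) 3 (\(w : Nat). \(m : Nat). m) 1)
  ~> \(γ : Nat). succ ((\(s : Nat). \(w : Nat). w) 0 (elimNat (\(m : Nat). Nat) 3 (\(ζ : Nat). \(h : Nat). h) 0))
  ~> \(γ : Nat). succ ((\(s : Nat). s) (elimNat (\(w : Nat). Nat) 3 (\(m : Nat). \(ζ : Nat). ζ) 0))
  ~> \(γ : Nat). succ (elimNat (\(s : Nat). Nat) 3 (\(w : Nat). \(m : Nat). m) 0)
  ~> \(γ : Nat). 4
type:
  Nat -> Nat


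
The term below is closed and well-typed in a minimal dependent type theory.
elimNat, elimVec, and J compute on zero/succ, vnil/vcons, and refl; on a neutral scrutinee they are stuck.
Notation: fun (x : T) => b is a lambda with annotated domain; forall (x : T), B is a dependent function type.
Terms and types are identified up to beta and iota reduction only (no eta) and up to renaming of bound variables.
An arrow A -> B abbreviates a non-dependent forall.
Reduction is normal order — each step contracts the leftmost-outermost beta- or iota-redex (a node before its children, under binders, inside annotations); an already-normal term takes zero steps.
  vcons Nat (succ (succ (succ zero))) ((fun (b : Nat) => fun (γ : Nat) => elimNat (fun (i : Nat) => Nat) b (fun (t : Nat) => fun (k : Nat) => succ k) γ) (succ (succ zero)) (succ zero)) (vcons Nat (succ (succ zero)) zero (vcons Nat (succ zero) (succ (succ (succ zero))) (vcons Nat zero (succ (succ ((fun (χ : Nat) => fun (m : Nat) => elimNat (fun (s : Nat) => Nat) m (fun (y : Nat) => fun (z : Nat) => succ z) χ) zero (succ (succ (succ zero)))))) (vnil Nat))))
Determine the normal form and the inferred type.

reduced normal form:
  vcons Nat (succ (succ (succ zero))) (succ (succ (succ zero))) (vcons Nat (succ (succ zero)) zero (vcons Nat (succ zero) (succ (succ (succ zero))) (vcons Nat zero (succ (succ (succ (succ (succ zero))))) (vnil Nat))))
the term's type:
  Vec Nat (succ (succ (succ (succ zero))))


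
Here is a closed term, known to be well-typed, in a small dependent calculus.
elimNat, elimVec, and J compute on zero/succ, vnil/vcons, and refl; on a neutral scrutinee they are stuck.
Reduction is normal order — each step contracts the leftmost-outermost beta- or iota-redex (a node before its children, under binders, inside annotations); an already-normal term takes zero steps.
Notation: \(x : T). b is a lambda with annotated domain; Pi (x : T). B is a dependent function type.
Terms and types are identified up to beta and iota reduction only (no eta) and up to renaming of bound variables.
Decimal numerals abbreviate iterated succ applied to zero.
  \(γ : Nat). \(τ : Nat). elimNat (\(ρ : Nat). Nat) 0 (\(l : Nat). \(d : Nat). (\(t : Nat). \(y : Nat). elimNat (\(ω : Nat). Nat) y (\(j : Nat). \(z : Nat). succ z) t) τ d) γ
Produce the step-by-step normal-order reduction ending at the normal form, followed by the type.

normal-order reduction:
  \(γ : Nat). \(τ : Nat). elimNat (\(ρ : Nat). Nat) 0 (\(l : Nat). \(d : Nat). (\(t : Nat). \(y : Nat). elimNat (\(ω : Nat). Nat) y (\(j : Nat). \(z : Nat). succ z) t) τ d) γ
  ~> \(γ : Nat). \(τ : Nat). elimNat (\(ρ : Nat). Nat) 0 (\(l : Nat). \(d : Nat). (\(t : Nat). elimNat (\(y : Nat). Nat) t (\(ω : Nat). \(j : Nat). succ j) τ) d) γ
  ~> \(γ : Nat). \(τ : Nat). elimNat (\(ρ : Nat). Nat) 0 (\(l : Nat). \(d : Nat). elimNat (\(t : Nat). Nat) d (\(y : Nat). \(ω : Nat). succ ω) τ) γ
type:
  Pi (γ : Nat). Pi (τ : Nat). Nat


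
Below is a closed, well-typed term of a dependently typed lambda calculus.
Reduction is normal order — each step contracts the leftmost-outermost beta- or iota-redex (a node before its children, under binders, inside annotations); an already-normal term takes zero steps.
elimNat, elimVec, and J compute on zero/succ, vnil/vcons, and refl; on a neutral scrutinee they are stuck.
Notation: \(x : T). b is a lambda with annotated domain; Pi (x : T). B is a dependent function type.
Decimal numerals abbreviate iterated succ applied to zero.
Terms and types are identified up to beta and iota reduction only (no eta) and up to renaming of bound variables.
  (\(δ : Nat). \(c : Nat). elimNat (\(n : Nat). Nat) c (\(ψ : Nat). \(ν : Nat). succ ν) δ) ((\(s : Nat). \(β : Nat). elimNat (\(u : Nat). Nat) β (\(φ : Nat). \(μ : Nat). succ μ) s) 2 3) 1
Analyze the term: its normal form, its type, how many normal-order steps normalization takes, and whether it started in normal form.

normal form:
  6
type:
  Nat
reduction steps (normal order): 27
already normal: no
first contracted redex: a beta-redex


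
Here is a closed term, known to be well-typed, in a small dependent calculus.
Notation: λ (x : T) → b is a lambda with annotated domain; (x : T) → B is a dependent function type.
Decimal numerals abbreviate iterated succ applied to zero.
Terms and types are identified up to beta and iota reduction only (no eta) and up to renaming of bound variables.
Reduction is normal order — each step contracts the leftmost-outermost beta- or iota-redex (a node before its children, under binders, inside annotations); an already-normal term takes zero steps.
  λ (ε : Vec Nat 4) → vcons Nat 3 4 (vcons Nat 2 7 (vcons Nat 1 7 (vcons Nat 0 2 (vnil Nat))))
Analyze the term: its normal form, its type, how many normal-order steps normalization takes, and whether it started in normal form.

normal form:
  λ (ε : Vec Nat 4) → vcons Nat 3 4 (vcons Nat 2 7 (vcons Nat 1 7 (vcons Nat 0 2 (vnil Nat))))
type:
  (ε : Vec Nat 4) → Vec Nat 4
normal-order step count: 0
started in normal form: yes


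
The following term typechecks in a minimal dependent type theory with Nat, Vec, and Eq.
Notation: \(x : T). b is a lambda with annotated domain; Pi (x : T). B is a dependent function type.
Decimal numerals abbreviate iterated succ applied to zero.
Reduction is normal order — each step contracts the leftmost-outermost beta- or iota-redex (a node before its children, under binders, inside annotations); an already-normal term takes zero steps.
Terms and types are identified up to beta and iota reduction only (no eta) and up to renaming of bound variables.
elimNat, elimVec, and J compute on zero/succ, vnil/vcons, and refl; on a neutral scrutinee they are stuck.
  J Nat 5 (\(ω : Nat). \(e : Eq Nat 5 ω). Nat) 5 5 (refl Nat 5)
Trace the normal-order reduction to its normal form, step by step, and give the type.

normal-order reduction sequence:
  J Nat 5 (\(ω : Nat). \(e : Eq Nat 5 ω). Nat) 5 5 (refl Nat 5)
  ~> 5
type:
  Nat


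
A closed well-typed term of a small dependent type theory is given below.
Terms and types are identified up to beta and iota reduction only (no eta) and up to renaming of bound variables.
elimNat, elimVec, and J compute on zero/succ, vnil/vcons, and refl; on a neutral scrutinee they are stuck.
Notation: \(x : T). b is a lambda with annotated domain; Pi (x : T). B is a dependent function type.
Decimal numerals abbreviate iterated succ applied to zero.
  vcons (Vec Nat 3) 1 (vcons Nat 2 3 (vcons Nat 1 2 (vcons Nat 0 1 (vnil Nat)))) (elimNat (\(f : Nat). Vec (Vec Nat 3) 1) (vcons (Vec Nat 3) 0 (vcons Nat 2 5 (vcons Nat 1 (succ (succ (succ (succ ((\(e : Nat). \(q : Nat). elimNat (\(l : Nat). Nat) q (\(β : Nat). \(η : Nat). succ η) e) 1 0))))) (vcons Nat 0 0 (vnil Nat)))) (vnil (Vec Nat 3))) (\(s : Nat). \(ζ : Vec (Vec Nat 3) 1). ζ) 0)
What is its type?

the term's type:
  Vec (Vec Nat 3) 2


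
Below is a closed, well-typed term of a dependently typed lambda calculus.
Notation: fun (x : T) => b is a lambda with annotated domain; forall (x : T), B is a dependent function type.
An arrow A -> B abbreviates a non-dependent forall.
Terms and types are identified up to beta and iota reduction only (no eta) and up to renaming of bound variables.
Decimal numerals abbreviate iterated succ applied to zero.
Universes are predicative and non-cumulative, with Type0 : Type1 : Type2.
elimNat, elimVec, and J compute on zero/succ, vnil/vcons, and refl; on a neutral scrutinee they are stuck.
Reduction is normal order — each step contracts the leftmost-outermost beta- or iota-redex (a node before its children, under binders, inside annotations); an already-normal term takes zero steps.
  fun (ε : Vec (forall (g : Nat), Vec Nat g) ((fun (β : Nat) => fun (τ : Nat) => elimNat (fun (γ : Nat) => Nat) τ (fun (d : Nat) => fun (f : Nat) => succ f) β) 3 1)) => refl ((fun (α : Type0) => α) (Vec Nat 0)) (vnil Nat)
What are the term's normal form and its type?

normal form:
  fun (ε : Vec (forall (g : Nat), Vec Nat g) 4) => refl (Vec Nat 0) (vnil Nat)
type:
  Vec (forall (ε : Nat), Vec Nat ε) 4 -> Eq (Vec Nat 0) (vnil Nat) (vnil Nat)
observation: the term reaches its normal form after 13 normal-order steps.
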